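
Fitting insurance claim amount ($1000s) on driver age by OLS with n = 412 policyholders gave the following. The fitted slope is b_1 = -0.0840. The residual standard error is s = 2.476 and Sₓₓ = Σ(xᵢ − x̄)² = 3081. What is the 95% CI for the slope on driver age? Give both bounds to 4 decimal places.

(-0.1717, 0.0037)

SE(b_1) = s/√Sₓₓ = 2.476/√3081 = 0.0446072.
df = n − 2 = 410.
t* = t_{0.025, 410} = 1.965767.
Margin = t* × SE = 1.965767 × 0.0446072 = 0.087687.
CI: -0.0840 ± 0.087687 → (-0.1717, 0.0037).
With 95% confidence, each one-unit increase in driver age is associated with a change of between -0.1717 and 0.0037 $1000s in insurance claim amount.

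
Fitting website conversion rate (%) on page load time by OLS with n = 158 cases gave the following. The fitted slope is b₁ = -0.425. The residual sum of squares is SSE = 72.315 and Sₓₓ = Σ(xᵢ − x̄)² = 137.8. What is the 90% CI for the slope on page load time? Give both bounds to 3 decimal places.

MSE = SSE/(n − 2) = 72.315/156 = 0.463558.
SE(b₁) = √(MSE/Sₓₓ) = √(0.463558/137.8) = 0.0579999.
df = n − 2 = 156.
t* = t_{0.05, 156} = 1.65468.
Margin = t* × SE = 1.65468 × 0.0579999 = 0.09597.
CI: -0.425 ± 0.09597 → (-0.521, -0.329).
With 90% confidence, each one-unit increase in page load time is associated with a change of between -0.521 and -0.329 % in website conversion rate.

(-0.521, -0.329)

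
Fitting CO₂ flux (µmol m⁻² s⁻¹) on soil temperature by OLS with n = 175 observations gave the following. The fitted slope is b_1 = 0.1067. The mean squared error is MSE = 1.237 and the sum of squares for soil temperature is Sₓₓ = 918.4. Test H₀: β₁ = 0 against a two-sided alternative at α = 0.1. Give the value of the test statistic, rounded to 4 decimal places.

t = 2.9073

SE(b_1) = √(MSE/Sₓₓ) = √(1.237/918.4) = 0.0367002.
t = 0.1067 / 0.0367002 = 2.9073.
df = n − 2 = 173.
Two-sided p ≈ 0.0041, which is < 0.1, so reject H₀.
There is evidence that soil temperature is associated with CO₂ flux.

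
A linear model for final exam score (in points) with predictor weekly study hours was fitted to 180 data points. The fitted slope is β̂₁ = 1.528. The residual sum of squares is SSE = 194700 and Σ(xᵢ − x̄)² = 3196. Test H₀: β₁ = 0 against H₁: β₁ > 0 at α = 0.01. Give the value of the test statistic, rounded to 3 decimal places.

t = 2.612

MSE = SSE/(n − 2) = 194700/178 = 1093.82.
SE(β̂₁) = √(MSE/Sₓₓ) = √(1093.82/3196) = 0.585018.
t = 1.528 / 0.585018 = 2.612.
df = n − 2 = 178.
One-sided p ≈ 0.0049, which is < 0.01, so reject H₀.
There is evidence that the true slope on weekly study hours is positive.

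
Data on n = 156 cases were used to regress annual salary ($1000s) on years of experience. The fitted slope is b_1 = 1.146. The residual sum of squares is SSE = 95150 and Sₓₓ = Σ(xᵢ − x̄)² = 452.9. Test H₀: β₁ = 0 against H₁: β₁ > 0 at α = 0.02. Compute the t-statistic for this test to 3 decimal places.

MSE = SSE/(n − 2) = 95150/154 = 617.857.
SE(b_1) = √(MSE/Sₓₓ) = √(617.857/452.9) = 1.168.
t = 1.146 / 1.168 = 0.981.
df = n − 2 = 154.
One-sided p ≈ 0.1640, which is ≥ 0.02, so fail to reject H₀.
The data do not give significant evidence that the true slope on years of experience is positive.

t = 0.981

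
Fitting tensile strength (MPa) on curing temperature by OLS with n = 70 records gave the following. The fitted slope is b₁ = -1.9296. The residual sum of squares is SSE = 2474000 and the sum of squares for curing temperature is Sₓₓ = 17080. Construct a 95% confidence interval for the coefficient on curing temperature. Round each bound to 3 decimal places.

MSE = SSE/(n − 2) = 2474000/68 = 36382.4.
SE(b₁) = √(MSE/Sₓₓ) = √(36382.4/17080) = 1.45949.
df = n − 2 = 68.
t* = t_{0.025, 68} = 1.995469.
Margin = t* × SE = 1.995469 × 1.45949 = 2.91237.
CI: -1.9296 ± 2.91237 → (-4.842, 0.983).
With 95% confidence, each one-unit increase in curing temperature is associated with a change of between -4.842 and 0.983 MPa in tensile strength.

(-4.842, 0.983)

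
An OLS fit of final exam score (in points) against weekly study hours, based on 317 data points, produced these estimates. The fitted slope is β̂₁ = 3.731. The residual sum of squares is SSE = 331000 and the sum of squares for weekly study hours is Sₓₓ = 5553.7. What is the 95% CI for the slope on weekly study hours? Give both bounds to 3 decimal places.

MSE = SSE/(n − 2) = 331000/315 = 1050.79.
SE(β̂₁) = √(MSE/Sₓₓ) = √(1050.79/5553.7) = 0.434978.
df = n − 2 = 315.
t* = t_{0.025, 315} = 1.967524.
Margin = t* × SE = 1.967524 × 0.434978 = 0.85583.
CI: 3.731 ± 0.85583 → (2.875, 4.587).
With 95% confidence, each one-unit increase in weekly study hours is associated with a change of between 2.875 and 4.587 points in final exam score.

(2.875, 4.587)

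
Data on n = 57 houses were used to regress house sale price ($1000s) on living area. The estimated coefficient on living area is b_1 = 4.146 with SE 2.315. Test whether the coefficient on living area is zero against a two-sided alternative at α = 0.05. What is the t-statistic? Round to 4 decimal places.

t = 1.7909

H₀: β₁ = 0 vs H₁: β₁ ≠ 0.
t = (b_1 − β₁⁰)/SE = 4.146 / 2.315 = 1.7909.
df = n − 2 = 57 − 2 = 55.
Two-sided p ≈ 0.0788, which is ≥ 0.05, so fail to reject H₀.
The data do not give significant evidence of an association between living area and house sale price.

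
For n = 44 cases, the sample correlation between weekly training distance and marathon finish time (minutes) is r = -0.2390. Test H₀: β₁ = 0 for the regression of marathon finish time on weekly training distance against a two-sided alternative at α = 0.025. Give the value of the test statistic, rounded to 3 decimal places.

t = r·√(n − 2)/√(1 − r²) = -0.2390·√42/√0.942879 = -1.595.
df = n − 2 = 42.
Two-sided p ≈ 0.1182, which is ≥ 0.025, so fail to reject H₀.
The data do not give significant evidence of a linear association between weekly training distance and marathon finish time.

t = -1.595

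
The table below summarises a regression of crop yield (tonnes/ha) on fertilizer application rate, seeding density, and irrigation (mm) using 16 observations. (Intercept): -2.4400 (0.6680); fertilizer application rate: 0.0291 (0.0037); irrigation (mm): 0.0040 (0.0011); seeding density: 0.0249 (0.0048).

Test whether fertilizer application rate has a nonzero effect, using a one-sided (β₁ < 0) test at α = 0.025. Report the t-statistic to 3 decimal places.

Read off: b = 0.0291, SE = 0.0037 for fertilizer application rate.
H₀: β₁ = 0 vs H₁: β₁ < 0.
t = 0.0291 / 0.0037 = 7.865.
df = n − k − 1 = 16 − 3 − 1 = 12.
One-sided p ≈ 1.0000, which is ≥ 0.025, so fail to reject H₀.
The data do not give significant evidence that the true slope on fertilizer application rate is negative, holding the other predictors fixed.

t = 7.865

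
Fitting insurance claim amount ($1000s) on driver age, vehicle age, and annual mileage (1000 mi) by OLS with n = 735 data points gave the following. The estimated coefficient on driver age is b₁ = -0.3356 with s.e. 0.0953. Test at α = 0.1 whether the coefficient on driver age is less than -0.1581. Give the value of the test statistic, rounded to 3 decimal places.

H₀: β₁ = -0.1581 vs H₁: β₁ < -0.1581.
t = (b₁ − β₁⁰)/SE = (-0.3356 − (-0.1581)) / 0.0953 = -1.863.
df = n − k − 1 = 735 − 3 − 1 = 731.
One-sided p ≈ 0.0315, which is < 0.1, so reject H₀.
There is evidence that the true slope on driver age is below -0.1581 $1000s per unit, holding the other predictors fixed.

t = -1.863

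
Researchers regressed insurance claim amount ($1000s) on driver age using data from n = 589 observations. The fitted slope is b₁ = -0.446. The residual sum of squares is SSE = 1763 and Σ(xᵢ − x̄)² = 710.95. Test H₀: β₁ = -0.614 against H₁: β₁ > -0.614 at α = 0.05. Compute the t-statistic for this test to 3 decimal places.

MSE = SSE/(n − 2) = 1763/587 = 3.00341.
SE(b₁) = √(MSE/Sₓₓ) = √(3.00341/710.95) = 0.0649961.
t = (-0.446 − (-0.614)) / 0.0649961 = 2.585.
df = n − 2 = 587.
One-sided p ≈ 0.0050, which is < 0.05, so reject H₀.
There is evidence that the true slope on driver age exceeds -0.614 $1000s per unit.

t = 2.585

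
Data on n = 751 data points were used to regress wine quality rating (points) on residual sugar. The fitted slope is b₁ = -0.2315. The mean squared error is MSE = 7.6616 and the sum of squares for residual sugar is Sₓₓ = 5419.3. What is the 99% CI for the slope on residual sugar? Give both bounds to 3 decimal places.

SE(b₁) = √(MSE/Sₓₓ) = √(7.6616/5419.3) = 0.0376.
df = n − 2 = 749.
t* = t_{0.005, 749} = 2.582409.
Margin = t* × SE = 2.582409 × 0.0376 = 0.09710.
CI: -0.2315 ± 0.09710 → (-0.329, -0.134).
With 99% confidence, each one-unit increase in residual sugar is associated with a change of between -0.329 and -0.134 points in wine quality rating.

(-0.329, -0.134)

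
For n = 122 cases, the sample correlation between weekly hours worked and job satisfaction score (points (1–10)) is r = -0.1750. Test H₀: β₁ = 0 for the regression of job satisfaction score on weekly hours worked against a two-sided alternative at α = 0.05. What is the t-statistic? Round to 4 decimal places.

t = r·√(n − 2)/√(1 − r²) = -0.1750·√120/√0.969375 = -1.9471.
df = n − 2 = 120.
Two-sided p ≈ 0.0539, which is ≥ 0.05, so fail to reject H₀.
The data do not give significant evidence of a linear association between weekly hours worked and job satisfaction score.

t = -1.9471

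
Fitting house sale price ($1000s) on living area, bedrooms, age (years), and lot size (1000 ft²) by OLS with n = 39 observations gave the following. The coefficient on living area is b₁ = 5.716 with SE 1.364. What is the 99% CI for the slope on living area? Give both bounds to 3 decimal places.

(1.994, 9.438)

df = n − k − 1 = 39 − 4 − 1 = 34.
t* = t_{0.005, 34} = 2.728394.
Margin = t* × SE = 2.728394 × 1.364 = 3.72153.
CI: 5.716 ± 3.72153 → (1.994, 9.438).
With 99% confidence, each one-unit increase in living area is associated with a change of between 1.994 and 9.438 $1000s in house sale price, holding the other predictors fixed.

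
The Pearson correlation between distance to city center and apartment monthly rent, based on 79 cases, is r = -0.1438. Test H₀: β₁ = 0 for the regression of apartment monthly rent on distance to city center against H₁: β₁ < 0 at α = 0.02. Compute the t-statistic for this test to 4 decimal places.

t = r·√(n − 2)/√(1 − r²) = -0.1438·√77/√0.979322 = -1.2751.
df = n − 2 = 77.
One-sided p ≈ 0.1031, which is ≥ 0.02, so fail to reject H₀.
The data do not give significant evidence of a linear association between distance to city center and apartment monthly rent.

t = -1.2751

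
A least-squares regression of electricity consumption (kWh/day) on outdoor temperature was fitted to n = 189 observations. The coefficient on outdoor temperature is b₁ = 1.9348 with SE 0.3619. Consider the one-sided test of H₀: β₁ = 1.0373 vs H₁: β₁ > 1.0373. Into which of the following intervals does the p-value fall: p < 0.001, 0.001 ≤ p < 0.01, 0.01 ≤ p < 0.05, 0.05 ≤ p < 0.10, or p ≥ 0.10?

0.001 ≤ p < 0.01

t = (1.9348 − 1.0373) / 0.3619 = 2.480.
df = n − 2 = 189 − 2 = 187.
One-sided p = P(T_{187} > t) ≈ 0.0070.
So 0.001 ≤ p < 0.01.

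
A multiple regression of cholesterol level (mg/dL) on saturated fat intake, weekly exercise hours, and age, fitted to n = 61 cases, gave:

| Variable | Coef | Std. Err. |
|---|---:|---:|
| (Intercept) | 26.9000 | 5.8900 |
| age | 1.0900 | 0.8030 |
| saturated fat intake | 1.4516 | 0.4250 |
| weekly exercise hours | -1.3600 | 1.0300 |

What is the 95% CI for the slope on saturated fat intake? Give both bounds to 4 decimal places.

(0.6006, 2.3026)

Read off: b = 1.4516, SE = 0.4250 for saturated fat intake.
df = n − k − 1 = 61 − 3 − 1 = 57.
t* = t_{0.025, 57} = 2.002465.
Margin = t* × SE = 2.002465 × 0.4250 = 0.851048.
CI: 1.4516 ± 0.851048 → (0.6006, 2.3026).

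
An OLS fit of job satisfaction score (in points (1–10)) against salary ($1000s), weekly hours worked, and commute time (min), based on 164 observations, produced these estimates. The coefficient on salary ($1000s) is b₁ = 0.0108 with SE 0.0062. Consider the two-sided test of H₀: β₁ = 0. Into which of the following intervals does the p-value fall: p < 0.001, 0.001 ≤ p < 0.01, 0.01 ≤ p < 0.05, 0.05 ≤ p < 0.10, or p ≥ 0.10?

t = 0.0108 / 0.0062 = 1.742.
df = n − k − 1 = 164 − 3 − 1 = 160.
Two-sided p = 2·P(T_{160} > |t|) ≈ 0.0834.
So 0.05 ≤ p < 0.10.

0.05 ≤ p < 0.10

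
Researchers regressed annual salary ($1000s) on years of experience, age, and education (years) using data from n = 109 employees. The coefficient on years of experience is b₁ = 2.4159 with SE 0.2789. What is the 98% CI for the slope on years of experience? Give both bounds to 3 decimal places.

(1.757, 3.075)

df = n − k − 1 = 109 − 3 − 1 = 105.
t* = t_{0.01, 105} = 2.362388.
Margin = t* × SE = 2.362388 × 0.2789 = 0.65887.
CI: 2.4159 ± 0.65887 → (1.757, 3.075).
With 98% confidence, each one-unit increase in years of experience is associated with a change of between 1.757 and 3.075 $1000s in annual salary, holding the other predictors fixed.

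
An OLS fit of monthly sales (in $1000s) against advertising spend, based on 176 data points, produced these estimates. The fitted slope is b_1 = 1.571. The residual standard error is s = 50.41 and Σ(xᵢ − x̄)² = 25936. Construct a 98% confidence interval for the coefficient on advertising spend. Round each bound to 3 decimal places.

(0.836, 2.306)

SE(b_1) = s/√Sₓₓ = 50.41/√25936 = 0.313015.
df = n − 2 = 174.
t* = t_{0.01, 174} = 2.34797.
Margin = t* × SE = 2.34797 × 0.313015 = 0.73495.
CI: 1.571 ± 0.73495 → (0.836, 2.306).
With 98% confidence, each one-unit increase in advertising spend is associated with a change of between 0.836 and 2.306 $1000s in monthly sales.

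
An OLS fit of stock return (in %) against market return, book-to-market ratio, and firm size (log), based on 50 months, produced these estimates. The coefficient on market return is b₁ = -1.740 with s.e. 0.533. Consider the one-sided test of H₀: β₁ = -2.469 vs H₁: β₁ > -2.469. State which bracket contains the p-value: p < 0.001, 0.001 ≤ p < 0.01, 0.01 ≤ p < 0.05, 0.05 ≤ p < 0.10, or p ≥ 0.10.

0.05 ≤ p < 0.10

t = (-1.740 − (-2.469)) / 0.533 = 1.368.
df = n − k − 1 = 50 − 3 − 1 = 46.
One-sided p = P(T_{46} > t) ≈ 0.0890.
So 0.05 ≤ p < 0.10.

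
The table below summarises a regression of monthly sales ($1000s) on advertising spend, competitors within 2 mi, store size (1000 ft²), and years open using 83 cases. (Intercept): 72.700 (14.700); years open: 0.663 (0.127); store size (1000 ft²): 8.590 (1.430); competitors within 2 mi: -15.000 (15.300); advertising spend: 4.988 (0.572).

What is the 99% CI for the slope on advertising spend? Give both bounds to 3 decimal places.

(3.478, 6.498)

Read off: b = 4.988, SE = 0.572 for advertising spend.
df = n − k − 1 = 83 − 4 − 1 = 78.
t* = t_{0.005, 78} = 2.64034.
Margin = t* × SE = 2.64034 × 0.572 = 1.51027.
CI: 4.988 ± 1.51027 → (3.478, 6.498).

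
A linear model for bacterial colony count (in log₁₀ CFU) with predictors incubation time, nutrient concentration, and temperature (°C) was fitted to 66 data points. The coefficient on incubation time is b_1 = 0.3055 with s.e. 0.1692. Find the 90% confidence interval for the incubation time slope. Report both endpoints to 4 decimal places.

(0.0230, 0.5880)

df = n − k − 1 = 66 − 3 − 1 = 62.
t* = t_{0.05, 62} = 1.669804.
Margin = t* × SE = 1.669804 × 0.1692 = 0.282531.
CI: 0.3055 ± 0.282531 → (0.0230, 0.5880).
With 90% confidence, each one-unit increase in incubation time is associated with a change of between 0.0230 and 0.5880 log₁₀ CFU in bacterial colony count, holding the other predictors fixed.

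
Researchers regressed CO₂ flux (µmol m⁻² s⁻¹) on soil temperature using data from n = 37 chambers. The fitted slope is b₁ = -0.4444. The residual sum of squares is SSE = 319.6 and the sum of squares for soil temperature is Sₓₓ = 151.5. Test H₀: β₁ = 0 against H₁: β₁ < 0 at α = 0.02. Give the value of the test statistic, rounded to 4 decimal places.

MSE = SSE/(n − 2) = 319.6/35 = 9.13143.
SE(b₁) = √(MSE/Sₓₓ) = √(9.13143/151.5) = 0.245507.
t = -0.4444 / 0.245507 = -1.8101.
df = n − 2 = 35.
One-sided p ≈ 0.0394, which is ≥ 0.02, so fail to reject H₀.
The data do not give significant evidence that the true slope on soil temperature is negative.

t = -1.8101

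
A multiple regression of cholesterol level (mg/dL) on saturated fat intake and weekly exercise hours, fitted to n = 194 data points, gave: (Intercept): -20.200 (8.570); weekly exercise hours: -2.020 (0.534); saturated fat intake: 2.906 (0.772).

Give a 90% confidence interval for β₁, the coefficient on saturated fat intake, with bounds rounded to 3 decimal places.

(1.630, 4.182)

Read off: b = 2.906, SE = 0.772 for saturated fat intake.
df = n − k − 1 = 194 − 2 − 1 = 191.
t* = t_{0.05, 191} = 1.652871.
Margin = t* × SE = 1.652871 × 0.772 = 1.27602.
CI: 2.906 ± 1.27602 → (1.630, 4.182).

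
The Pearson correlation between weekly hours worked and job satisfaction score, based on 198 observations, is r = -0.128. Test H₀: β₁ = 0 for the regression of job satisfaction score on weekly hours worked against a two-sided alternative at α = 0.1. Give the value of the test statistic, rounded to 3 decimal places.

t = r·√(n − 2)/√(1 − r²) = -0.128·√196/√0.983616 = -1.807.
df = n − 2 = 196.
Two-sided p ≈ 0.0723, which is < 0.1, so reject H₀.
There is evidence of a linear association between weekly hours worked and job satisfaction score.

t = -1.807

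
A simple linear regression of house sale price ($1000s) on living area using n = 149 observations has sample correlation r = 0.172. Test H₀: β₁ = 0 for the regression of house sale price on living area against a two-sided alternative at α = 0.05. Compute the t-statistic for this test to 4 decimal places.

t = 2.1169

t = r·√(n − 2)/√(1 − r²) = 0.172·√147/√0.970416 = 2.1169.
df = n − 2 = 147.
Two-sided p ≈ 0.0359, which is < 0.05, so reject H₀.
There is evidence of a linear association between living area and house sale price.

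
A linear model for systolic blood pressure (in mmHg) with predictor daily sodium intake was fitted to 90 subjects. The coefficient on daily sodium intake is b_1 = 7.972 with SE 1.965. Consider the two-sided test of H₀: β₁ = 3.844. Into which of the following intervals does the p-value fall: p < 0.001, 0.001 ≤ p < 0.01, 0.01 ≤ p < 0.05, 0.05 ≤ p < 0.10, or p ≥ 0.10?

0.01 ≤ p < 0.05

t = (7.972 − 3.844) / 1.965 = 2.101.
df = n − 2 = 90 − 2 = 88.
Two-sided p = 2·P(T_{88} > |t|) ≈ 0.0385.
So 0.01 ≤ p < 0.05.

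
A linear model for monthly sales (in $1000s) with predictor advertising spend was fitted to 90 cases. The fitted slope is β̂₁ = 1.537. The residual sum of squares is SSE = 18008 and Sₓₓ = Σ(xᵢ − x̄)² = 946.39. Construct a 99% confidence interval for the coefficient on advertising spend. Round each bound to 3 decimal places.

MSE = SSE/(n − 2) = 18008/88 = 204.636.
SE(β̂₁) = √(MSE/Sₓₓ) = √(204.636/946.39) = 0.465004.
df = n − 2 = 88.
t* = t_{0.005, 88} = 2.632858.
Margin = t* × SE = 2.632858 × 0.465004 = 1.22429.
CI: 1.537 ± 1.22429 → (0.313, 2.761).
With 99% confidence, each one-unit increase in advertising spend is associated with a change of between 0.313 and 2.761 $1000s in monthly sales.

(0.313, 2.761)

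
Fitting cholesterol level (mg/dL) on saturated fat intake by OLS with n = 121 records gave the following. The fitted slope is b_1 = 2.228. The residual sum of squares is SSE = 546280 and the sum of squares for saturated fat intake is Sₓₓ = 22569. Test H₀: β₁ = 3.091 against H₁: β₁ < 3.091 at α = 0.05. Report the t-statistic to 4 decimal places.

t = -1.9135

MSE = SSE/(n − 2) = 546280/119 = 4590.59.
SE(b_1) = √(MSE/Sₓₓ) = √(4590.59/22569) = 0.451002.
t = (2.228 − 3.091) / 0.451002 = -1.9135.
df = n − 2 = 119.
One-sided p ≈ 0.0290, which is < 0.05, so reject H₀.
There is evidence that the true slope on saturated fat intake is below 3.091 mg/dL per unit.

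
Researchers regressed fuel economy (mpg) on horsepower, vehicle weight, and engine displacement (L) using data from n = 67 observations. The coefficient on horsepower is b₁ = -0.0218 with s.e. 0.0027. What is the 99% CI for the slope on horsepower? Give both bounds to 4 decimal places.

df = n − k − 1 = 67 − 3 − 1 = 63.
t* = t_{0.005, 63} = 2.656145.
Margin = t* × SE = 2.656145 × 0.0027 = 0.007172.
CI: -0.0218 ± 0.007172 → (-0.0290, -0.0146).
With 99% confidence, each one-unit increase in horsepower is associated with a change of between -0.0290 and -0.0146 mpg in fuel economy, holding the other predictors fixed.

(-0.0290, -0.0146)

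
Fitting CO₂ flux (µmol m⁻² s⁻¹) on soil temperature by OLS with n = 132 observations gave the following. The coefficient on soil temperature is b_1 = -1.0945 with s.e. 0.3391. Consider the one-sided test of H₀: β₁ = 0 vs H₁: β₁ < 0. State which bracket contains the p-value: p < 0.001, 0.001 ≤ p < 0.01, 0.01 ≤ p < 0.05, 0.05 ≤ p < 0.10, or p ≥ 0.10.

p < 0.001

t = -1.0945 / 0.3391 = -3.228.
df = n − 2 = 132 − 2 = 130.
One-sided p = P(T_{130} < t) ≈ 0.0008.
So p < 0.001.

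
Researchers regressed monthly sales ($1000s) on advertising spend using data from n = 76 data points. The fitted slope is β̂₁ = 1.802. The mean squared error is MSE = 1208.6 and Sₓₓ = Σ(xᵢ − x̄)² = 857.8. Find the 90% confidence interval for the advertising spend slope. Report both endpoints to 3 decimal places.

SE(β̂₁) = √(MSE/Sₓₓ) = √(1208.6/857.8) = 1.18699.
df = n − 2 = 74.
t* = t_{0.05, 74} = 1.665707.
Margin = t* × SE = 1.665707 × 1.18699 = 1.97718.
CI: 1.802 ± 1.97718 → (-0.175, 3.779).
With 90% confidence, each one-unit increase in advertising spend is associated with a change of between -0.175 and 3.779 $1000s in monthly sales.

(-0.175, 3.779)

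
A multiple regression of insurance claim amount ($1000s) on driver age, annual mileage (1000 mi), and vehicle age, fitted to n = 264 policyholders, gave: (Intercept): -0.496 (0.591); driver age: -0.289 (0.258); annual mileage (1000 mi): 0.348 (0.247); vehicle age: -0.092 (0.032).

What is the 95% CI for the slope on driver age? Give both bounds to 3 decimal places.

(-0.797, 0.219)

Read off: b = -0.289, SE = 0.258 for driver age.
df = n − k − 1 = 264 − 3 − 1 = 260.
t* = t_{0.025, 260} = 1.96913.
Margin = t* × SE = 1.96913 × 0.258 = 0.50804.
CI: -0.289 ± 0.50804 → (-0.797, 0.219).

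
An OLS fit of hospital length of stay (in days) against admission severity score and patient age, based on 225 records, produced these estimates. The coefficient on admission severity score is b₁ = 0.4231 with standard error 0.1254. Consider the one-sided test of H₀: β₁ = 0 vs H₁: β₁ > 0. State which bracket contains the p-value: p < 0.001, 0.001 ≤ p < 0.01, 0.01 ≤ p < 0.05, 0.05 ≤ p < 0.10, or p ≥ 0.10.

p < 0.001

t = 0.4231 / 0.1254 = 3.374.
df = n − k − 1 = 225 − 2 − 1 = 222.
One-sided p = P(T_{222} > t) ≈ 0.0004.
So p < 0.001.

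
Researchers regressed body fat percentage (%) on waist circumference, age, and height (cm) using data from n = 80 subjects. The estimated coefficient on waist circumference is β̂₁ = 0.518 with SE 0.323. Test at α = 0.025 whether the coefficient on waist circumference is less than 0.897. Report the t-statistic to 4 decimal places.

t = -1.1734

H₀: β₁ = 0.897 vs H₁: β₁ < 0.897.
t = (β̂₁ − β₁⁰)/SE = (0.518 − 0.897) / 0.323 = -1.1734.
df = n − k − 1 = 80 − 3 − 1 = 76.
One-sided p ≈ 0.1222, which is ≥ 0.025, so fail to reject H₀.
The data do not give significant evidence that the true slope on waist circumference is below 0.897 % per unit, holding the other predictors fixed.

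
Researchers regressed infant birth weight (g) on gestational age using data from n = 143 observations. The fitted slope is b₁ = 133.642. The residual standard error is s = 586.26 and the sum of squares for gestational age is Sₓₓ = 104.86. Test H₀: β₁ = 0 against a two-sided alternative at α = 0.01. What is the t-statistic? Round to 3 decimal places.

t = 2.334

SE(b₁) = s/√Sₓₓ = 586.26/√104.86 = 57.2513.
t = 133.642 / 57.2513 = 2.334.
df = n − 2 = 141.
Two-sided p ≈ 0.0210, which is ≥ 0.01, so fail to reject H₀.
The data do not give significant evidence of an association between gestational age and infant birth weight.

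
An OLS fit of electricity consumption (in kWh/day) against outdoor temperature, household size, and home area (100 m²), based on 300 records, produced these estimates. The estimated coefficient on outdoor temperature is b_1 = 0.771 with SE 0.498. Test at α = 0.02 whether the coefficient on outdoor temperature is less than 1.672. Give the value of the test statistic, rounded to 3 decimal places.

t = -1.809

H₀: β₁ = 1.672 vs H₁: β₁ < 1.672.
t = (b_1 − β₁⁰)/SE = (0.771 − 1.672) / 0.498 = -1.809.
df = n − k − 1 = 300 − 3 − 1 = 296.
One-sided p ≈ 0.0357, which is ≥ 0.02, so fail to reject H₀.
The data do not give significant evidence that the true slope on outdoor temperature is below 1.672 kWh/day per unit, holding the other predictors fixed.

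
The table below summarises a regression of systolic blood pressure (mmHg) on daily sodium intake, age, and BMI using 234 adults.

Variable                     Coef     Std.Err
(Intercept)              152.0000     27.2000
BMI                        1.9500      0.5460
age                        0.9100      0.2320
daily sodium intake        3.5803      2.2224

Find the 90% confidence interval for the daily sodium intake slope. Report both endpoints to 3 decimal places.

Read off: b = 3.5803, SE = 2.2224 for daily sodium intake.
df = n − k − 1 = 234 − 3 − 1 = 230.
t* = t_{0.05, 230} = 1.651506.
Margin = t* × SE = 1.651506 × 2.2224 = 3.67031.
CI: 3.5803 ± 3.67031 → (-0.090, 7.251).

(-0.090, 7.251)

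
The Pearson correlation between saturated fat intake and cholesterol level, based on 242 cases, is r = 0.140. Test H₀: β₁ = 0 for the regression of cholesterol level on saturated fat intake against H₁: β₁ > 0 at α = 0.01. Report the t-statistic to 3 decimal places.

t = 2.190

t = r·√(n − 2)/√(1 − r²) = 0.140·√240/√0.9804 = 2.190.
df = n − 2 = 240.
One-sided p ≈ 0.0147, which is ≥ 0.01, so fail to reject H₀.
The data do not give significant evidence of a linear association between saturated fat intake and cholesterol level.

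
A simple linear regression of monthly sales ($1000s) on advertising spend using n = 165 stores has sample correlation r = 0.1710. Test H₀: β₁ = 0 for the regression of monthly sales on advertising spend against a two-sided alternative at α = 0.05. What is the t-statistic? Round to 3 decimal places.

t = r·√(n − 2)/√(1 − r²) = 0.1710·√163/√0.970759 = 2.216.
df = n − 2 = 163.
Two-sided p ≈ 0.0281, which is < 0.05, so reject H₀.
There is evidence of a linear association between advertising spend and monthly sales.

t = 2.216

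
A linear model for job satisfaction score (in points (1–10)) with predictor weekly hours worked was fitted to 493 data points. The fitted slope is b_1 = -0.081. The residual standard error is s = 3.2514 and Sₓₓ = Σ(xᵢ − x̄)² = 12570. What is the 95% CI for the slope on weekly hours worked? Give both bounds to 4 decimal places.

(-0.1380, -0.0240)

SE(b_1) = s/√Sₓₓ = 3.2514/√12570 = 0.0290003.
df = n − 2 = 491.
t* = t_{0.025, 491} = 1.964807.
Margin = t* × SE = 1.964807 × 0.0290003 = 0.056980.
CI: -0.081 ± 0.056980 → (-0.1380, -0.0240).
With 95% confidence, each one-unit increase in weekly hours worked is associated with a change of between -0.1380 and -0.0240 points (1–10) in job satisfaction score.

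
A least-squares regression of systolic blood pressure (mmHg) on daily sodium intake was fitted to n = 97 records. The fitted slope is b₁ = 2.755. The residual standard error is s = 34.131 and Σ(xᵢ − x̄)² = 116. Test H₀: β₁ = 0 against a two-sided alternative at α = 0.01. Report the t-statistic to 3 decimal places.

SE(b₁) = s/√Sₓₓ = 34.131/√116 = 3.16898.
t = 2.755 / 3.16898 = 0.869.
df = n − 2 = 95.
Two-sided p ≈ 0.3868, which is ≥ 0.01, so fail to reject H₀.
The data do not give significant evidence of an association between daily sodium intake and systolic blood pressure.

t = 0.869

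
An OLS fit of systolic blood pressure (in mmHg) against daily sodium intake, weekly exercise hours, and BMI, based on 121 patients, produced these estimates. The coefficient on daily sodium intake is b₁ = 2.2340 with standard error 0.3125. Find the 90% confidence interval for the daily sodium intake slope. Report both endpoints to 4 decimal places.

df = n − k − 1 = 121 − 3 − 1 = 117.
t* = t_{0.05, 117} = 1.657982.
Margin = t* × SE = 1.657982 × 0.3125 = 0.518119.
CI: 2.2340 ± 0.518119 → (1.7159, 2.7521).
With 90% confidence, each one-unit increase in daily sodium intake is associated with a change of between 1.7159 and 2.7521 mmHg in systolic blood pressure, holding the other predictors fixed.

(1.7159, 2.7521)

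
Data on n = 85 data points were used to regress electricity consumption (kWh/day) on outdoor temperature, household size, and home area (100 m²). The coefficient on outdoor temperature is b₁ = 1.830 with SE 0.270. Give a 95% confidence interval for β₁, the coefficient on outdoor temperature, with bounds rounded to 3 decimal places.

df = n − k − 1 = 85 − 3 − 1 = 81.
t* = t_{0.025, 81} = 1.989686.
Margin = t* × SE = 1.989686 × 0.270 = 0.53722.
CI: 1.830 ± 0.53722 → (1.293, 2.367).
With 95% confidence, each one-unit increase in outdoor temperature is associated with a change of between 1.293 and 2.367 kWh/day in electricity consumption, holding the other predictors fixed.

(1.293, 2.367)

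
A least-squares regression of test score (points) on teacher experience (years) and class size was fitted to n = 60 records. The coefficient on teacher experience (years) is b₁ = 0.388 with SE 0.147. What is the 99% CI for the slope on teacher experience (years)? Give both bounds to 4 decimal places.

df = n − k − 1 = 60 − 2 − 1 = 57.
t* = t_{0.005, 57} = 2.66487.
Margin = t* × SE = 2.66487 × 0.147 = 0.391736.
CI: 0.388 ± 0.391736 → (-0.0037, 0.7797).
With 99% confidence, each one-unit increase in teacher experience (years) is associated with a change of between -0.0037 and 0.7797 points in test score, holding the other predictors fixed.

(-0.0037, 0.7797)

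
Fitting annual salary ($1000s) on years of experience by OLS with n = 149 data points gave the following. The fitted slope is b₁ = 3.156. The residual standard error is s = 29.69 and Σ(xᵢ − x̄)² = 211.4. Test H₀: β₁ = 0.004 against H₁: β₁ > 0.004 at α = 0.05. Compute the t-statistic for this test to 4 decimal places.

t = 1.5436

SE(b₁) = s/√Sₓₓ = 29.69/√211.4 = 2.04201.
t = (3.156 − 0.004) / 2.04201 = 1.5436.
df = n − 2 = 147.
One-sided p ≈ 0.0624, which is ≥ 0.05, so fail to reject H₀.
The data do not give significant evidence that the true slope on years of experience exceeds 0.004 $1000s per unit.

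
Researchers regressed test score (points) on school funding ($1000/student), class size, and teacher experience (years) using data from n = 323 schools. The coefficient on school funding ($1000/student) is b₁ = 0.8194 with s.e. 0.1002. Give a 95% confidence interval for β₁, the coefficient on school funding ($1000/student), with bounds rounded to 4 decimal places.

df = n − k − 1 = 323 − 3 − 1 = 319.
t* = t_{0.025, 319} = 1.967428.
Margin = t* × SE = 1.967428 × 0.1002 = 0.197136.
CI: 0.8194 ± 0.197136 → (0.6223, 1.0165).
With 95% confidence, each one-unit increase in school funding ($1000/student) is associated with a change of between 0.6223 and 1.0165 points in test score, holding the other predictors fixed.

(0.6223, 1.0165)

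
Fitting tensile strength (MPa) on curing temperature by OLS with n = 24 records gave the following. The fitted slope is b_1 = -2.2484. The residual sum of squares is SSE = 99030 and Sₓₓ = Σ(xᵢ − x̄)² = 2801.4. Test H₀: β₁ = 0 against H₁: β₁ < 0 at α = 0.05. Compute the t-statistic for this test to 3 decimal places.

t = -1.774

MSE = SSE/(n − 2) = 99030/22 = 4501.36.
SE(b_1) = √(MSE/Sₓₓ) = √(4501.36/2801.4) = 1.26761.
t = -2.2484 / 1.26761 = -1.774.
df = n − 2 = 22.
One-sided p ≈ 0.0450, which is < 0.05, so reject H₀.
There is evidence that the true slope on curing temperature is negative.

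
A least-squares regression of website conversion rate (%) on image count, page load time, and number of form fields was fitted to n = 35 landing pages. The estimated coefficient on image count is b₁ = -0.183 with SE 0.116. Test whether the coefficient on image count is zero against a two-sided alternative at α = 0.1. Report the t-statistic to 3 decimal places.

t = -1.578

H₀: β₁ = 0 vs H₁: β₁ ≠ 0.
t = (b₁ − β₁⁰)/SE = -0.183 / 0.116 = -1.578.
df = n − k − 1 = 35 − 3 − 1 = 31.
Two-sided p ≈ 0.1248, which is ≥ 0.1, so fail to reject H₀.
The data do not give significant evidence of an association between image count and website conversion rate, after adjusting for the other predictors.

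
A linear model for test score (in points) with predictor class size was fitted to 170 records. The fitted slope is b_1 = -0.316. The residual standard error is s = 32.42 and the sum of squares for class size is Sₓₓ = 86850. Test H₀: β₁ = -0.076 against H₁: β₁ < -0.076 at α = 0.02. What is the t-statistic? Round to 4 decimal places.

t = -2.1816

SE(b_1) = s/√Sₓₓ = 32.42/√86850 = 0.110009.
t = (-0.316 − (-0.076)) / 0.110009 = -2.1816.
df = n − 2 = 168.
One-sided p ≈ 0.0153, which is < 0.02, so reject H₀.
There is evidence that the true slope on class size is below -0.076 points per unit.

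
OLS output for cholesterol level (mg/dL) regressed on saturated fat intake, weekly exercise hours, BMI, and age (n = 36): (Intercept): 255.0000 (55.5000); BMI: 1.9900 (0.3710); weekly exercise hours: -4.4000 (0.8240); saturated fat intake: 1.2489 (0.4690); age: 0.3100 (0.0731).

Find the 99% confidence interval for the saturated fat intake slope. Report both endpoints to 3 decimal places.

Read off: b = 1.2489, SE = 0.4690 for saturated fat intake.
df = n − k − 1 = 36 − 4 − 1 = 31.
t* = t_{0.005, 31} = 2.744042.
Margin = t* × SE = 2.744042 × 0.4690 = 1.28696.
CI: 1.2489 ± 1.28696 → (-0.038, 2.536).

(-0.038, 2.536)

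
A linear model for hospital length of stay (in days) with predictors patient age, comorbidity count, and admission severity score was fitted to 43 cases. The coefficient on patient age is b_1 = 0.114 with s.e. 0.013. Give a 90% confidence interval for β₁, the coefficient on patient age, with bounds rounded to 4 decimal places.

(0.0921, 0.1359)

df = n − k − 1 = 43 − 3 − 1 = 39.
t* = t_{0.05, 39} = 1.684875.
Margin = t* × SE = 1.684875 × 0.013 = 0.021903.
CI: 0.114 ± 0.021903 → (0.0921, 0.1359).
With 90% confidence, each one-unit increase in patient age is associated with a change of between 0.0921 and 0.1359 days in hospital length of stay, holding the other predictors fixed.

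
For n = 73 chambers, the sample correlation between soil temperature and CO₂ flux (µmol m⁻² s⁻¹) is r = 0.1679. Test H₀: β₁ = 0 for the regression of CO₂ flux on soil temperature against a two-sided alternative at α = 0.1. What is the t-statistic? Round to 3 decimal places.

t = 1.435

t = r·√(n − 2)/√(1 − r²) = 0.1679·√71/√0.97181 = 1.435.
df = n − 2 = 71.
Two-sided p ≈ 0.1556, which is ≥ 0.1, so fail to reject H₀.
The data do not give significant evidence of a linear association between soil temperature and CO₂ flux.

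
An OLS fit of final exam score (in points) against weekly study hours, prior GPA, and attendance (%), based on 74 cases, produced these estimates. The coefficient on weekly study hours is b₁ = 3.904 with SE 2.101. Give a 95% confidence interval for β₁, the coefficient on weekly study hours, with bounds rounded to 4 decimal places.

(-0.2863, 8.0943)

df = n − k − 1 = 74 − 3 − 1 = 70.
t* = t_{0.025, 70} = 1.994437.
Margin = t* × SE = 1.994437 × 2.101 = 4.190312.
CI: 3.904 ± 4.190312 → (-0.2863, 8.0943).
With 95% confidence, each one-unit increase in weekly study hours is associated with a change of between -0.2863 and 8.0943 points in final exam score, holding the other predictors fixed.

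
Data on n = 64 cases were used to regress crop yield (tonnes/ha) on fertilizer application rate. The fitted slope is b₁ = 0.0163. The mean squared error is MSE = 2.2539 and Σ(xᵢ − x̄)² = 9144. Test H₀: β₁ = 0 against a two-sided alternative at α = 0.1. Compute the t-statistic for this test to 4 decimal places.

SE(b₁) = √(MSE/Sₓₓ) = √(2.2539/9144) = 0.0157.
t = 0.0163 / 0.0157 = 1.0382.
df = n − 2 = 62.
Two-sided p ≈ 0.3032, which is ≥ 0.1, so fail to reject H₀.
The data do not give significant evidence of an association between fertilizer application rate and crop yield.

t = 1.0382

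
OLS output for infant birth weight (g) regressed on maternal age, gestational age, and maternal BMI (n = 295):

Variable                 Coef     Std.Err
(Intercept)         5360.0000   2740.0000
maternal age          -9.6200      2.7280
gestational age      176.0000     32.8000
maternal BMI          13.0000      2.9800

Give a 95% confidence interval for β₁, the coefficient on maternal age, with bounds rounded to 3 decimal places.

(-14.989, -4.251)

Read off: b = -9.6200, SE = 2.7280 for maternal age.
df = n − k − 1 = 295 − 3 − 1 = 291.
t* = t_{0.025, 291} = 1.96815.
Margin = t* × SE = 1.96815 × 2.7280 = 5.36911.
CI: -9.6200 ± 5.36911 → (-14.989, -4.251).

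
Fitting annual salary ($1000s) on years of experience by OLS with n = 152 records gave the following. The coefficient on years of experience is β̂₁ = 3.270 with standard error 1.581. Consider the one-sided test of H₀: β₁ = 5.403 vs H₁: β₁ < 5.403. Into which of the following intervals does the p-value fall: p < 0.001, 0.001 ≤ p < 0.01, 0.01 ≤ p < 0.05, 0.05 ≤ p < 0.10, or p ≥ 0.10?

0.05 ≤ p < 0.10

t = (3.270 − 5.403) / 1.581 = -1.349.
df = n − 2 = 152 − 2 = 150.
One-sided p = P(T_{150} < t) ≈ 0.0897.
So 0.05 ≤ p < 0.10.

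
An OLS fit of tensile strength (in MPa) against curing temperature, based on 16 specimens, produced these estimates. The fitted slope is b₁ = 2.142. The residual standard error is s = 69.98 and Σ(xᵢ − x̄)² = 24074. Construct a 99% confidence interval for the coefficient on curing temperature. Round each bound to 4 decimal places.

SE(b₁) = s/√Sₓₓ = 69.98/√24074 = 0.451024.
df = n − 2 = 14.
t* = t_{0.005, 14} = 2.976843.
Margin = t* × SE = 2.976843 × 0.451024 = 1.342628.
CI: 2.142 ± 1.342628 → (0.7994, 3.4846).
With 99% confidence, each one-unit increase in curing temperature is associated with a change of between 0.7994 and 3.4846 MPa in tensile strength.

(0.7994, 3.4846)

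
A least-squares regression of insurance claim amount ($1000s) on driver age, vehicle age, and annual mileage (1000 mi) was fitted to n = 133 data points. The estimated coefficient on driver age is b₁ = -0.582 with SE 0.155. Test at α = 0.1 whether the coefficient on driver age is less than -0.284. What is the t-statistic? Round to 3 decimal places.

H₀: β₁ = -0.284 vs H₁: β₁ < -0.284.
t = (b₁ − β₁⁰)/SE = (-0.582 − (-0.284)) / 0.155 = -1.923.
df = n − k − 1 = 133 − 3 − 1 = 129.
One-sided p ≈ 0.0284, which is < 0.1, so reject H₀.
There is evidence that the true slope on driver age is below -0.284 $1000s per unit, holding the other predictors fixed.

t = -1.923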